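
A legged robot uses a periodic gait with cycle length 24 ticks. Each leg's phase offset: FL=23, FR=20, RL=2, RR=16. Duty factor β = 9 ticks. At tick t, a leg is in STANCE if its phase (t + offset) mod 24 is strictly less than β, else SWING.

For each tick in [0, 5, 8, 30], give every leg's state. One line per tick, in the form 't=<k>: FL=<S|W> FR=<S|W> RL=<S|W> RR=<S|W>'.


t=0: phase=(23,20,2,16) vs β=9 → FL=W FR=W RL=S RR=W
t=5: phase=(4,1,7,21) vs β=9 → FL=S FR=S RL=S RR=W
t=8: phase=(7,4,10,0) vs β=9 → FL=S FR=S RL=W RR=S
t=30: phase=(5,2,8,22) vs β=9 → FL=S FR=S RL=S RR=W

t=0: FL=W FR=W RL=S RR=W
t=5: FL=S FR=S RL=S RR=W
t=8: FL=S FR=S RL=W RR=S
t=30: FL=S FR=S RL=S RR=W


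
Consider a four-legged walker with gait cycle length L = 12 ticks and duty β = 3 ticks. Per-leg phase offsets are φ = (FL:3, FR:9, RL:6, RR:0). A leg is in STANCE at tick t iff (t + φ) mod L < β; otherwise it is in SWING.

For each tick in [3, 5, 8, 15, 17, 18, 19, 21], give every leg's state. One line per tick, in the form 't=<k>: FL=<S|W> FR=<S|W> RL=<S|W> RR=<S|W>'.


t=3: FL=W FR=S RL=W RR=W
t=5: FL=W FR=S RL=W RR=W
t=8: FL=W FR=W RL=S RR=W
t=15: FL=W FR=S RL=W RR=W
t=17: FL=W FR=S RL=W RR=W
t=18: FL=W FR=W RL=S RR=W
t=19: FL=W FR=W RL=S RR=W
t=21: FL=S FR=W RL=W RR=W

t=3: phase=(6,0,9,3) vs β=3 → FL=W FR=S RL=W RR=W
t=5: phase=(8,2,11,5) vs β=3 → FL=W FR=S RL=W RR=W
t=8: phase=(11,5,2,8) vs β=3 → FL=W FR=W RL=S RR=W
t=15: phase=(6,0,9,3) vs β=3 → FL=W FR=S RL=W RR=W
t=17: phase=(8,2,11,5) vs β=3 → FL=W FR=S RL=W RR=W
t=18: phase=(9,3,0,6) vs β=3 → FL=W FR=W RL=S RR=W
t=19: phase=(10,4,1,7) vs β=3 → FL=W FR=W RL=S RR=W
t=21: phase=(0,6,3,9) vs β=3 → FL=S FR=W RL=W RR=W


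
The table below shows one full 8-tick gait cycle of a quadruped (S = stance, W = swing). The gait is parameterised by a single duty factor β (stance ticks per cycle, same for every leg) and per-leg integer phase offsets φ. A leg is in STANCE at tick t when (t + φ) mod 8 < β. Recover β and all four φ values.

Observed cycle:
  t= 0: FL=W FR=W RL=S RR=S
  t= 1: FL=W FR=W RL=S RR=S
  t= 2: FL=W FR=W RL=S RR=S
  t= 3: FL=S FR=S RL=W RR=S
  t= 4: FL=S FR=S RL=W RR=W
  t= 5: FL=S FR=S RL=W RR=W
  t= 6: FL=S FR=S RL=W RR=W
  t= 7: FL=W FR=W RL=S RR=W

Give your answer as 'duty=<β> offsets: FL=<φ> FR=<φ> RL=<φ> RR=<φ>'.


duty=4 offsets: FL=5 FR=5 RL=1 RR=0

duty β = stance ticks per leg = 4
FL: stance ticks = 4; W→S at t=3 → φ=5
FR: stance ticks = 4; W→S at t=3 → φ=5
RL: stance ticks = 4; W→S at t=7 → φ=1
RR: stance ticks = 4; W→S at t=0 → φ=0


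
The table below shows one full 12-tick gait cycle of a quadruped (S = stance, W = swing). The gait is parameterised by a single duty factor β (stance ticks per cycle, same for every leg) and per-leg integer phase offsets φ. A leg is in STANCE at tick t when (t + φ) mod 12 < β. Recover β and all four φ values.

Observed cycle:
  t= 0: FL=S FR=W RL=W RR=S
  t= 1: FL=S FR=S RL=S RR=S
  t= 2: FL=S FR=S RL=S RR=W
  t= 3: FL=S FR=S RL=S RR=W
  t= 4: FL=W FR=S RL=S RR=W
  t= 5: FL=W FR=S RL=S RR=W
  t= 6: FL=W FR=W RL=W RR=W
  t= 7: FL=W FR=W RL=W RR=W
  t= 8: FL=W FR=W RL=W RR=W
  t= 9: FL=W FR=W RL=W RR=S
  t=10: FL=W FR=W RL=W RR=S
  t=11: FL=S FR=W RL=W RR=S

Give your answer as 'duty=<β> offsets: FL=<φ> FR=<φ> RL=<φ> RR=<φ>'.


duty β = stance ticks per leg = 5
FL: stance ticks = 5; W→S at t=11 → φ=1
FR: stance ticks = 5; W→S at t=1 → φ=11
RL: stance ticks = 5; W→S at t=1 → φ=11
RR: stance ticks = 5; W→S at t=9 → φ=3

duty=5 offsets: FL=1 FR=11 RL=11 RR=3


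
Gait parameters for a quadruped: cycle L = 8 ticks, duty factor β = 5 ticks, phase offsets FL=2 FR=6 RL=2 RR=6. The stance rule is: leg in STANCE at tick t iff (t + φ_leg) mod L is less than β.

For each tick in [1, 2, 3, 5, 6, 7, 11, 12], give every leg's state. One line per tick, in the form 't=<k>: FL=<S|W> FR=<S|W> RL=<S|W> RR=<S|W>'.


t=1: phase=(3,7,3,7) vs β=5 → FL=S FR=W RL=S RR=W
t=2: phase=(4,0,4,0) vs β=5 → FL=S FR=S RL=S RR=S
t=3: phase=(5,1,5,1) vs β=5 → FL=W FR=S RL=W RR=S
t=5: phase=(7,3,7,3) vs β=5 → FL=W FR=S RL=W RR=S
t=6: phase=(0,4,0,4) vs β=5 → FL=S FR=S RL=S RR=S
t=7: phase=(1,5,1,5) vs β=5 → FL=S FR=W RL=S RR=W
t=11: phase=(5,1,5,1) vs β=5 → FL=W FR=S RL=W RR=S
t=12: phase=(6,2,6,2) vs β=5 → FL=W FR=S RL=W RR=S

t=1: FL=S FR=W RL=S RR=W
t=2: FL=S FR=S RL=S RR=S
t=3: FL=W FR=S RL=W RR=S
t=5: FL=W FR=S RL=W RR=S
t=6: FL=S FR=S RL=S RR=S
t=7: FL=S FR=W RL=S RR=W
t=11: FL=W FR=S RL=W RR=S
t=12: FL=W FR=S RL=W RR=S


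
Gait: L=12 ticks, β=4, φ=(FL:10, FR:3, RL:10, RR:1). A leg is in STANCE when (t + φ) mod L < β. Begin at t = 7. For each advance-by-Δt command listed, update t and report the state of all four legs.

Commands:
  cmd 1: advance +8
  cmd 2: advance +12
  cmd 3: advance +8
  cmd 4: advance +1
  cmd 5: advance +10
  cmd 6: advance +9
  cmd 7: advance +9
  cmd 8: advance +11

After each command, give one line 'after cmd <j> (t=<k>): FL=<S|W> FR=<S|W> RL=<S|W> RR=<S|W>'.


start t=7: FL=W FR=W RL=W RR=W
cmd 1: advance +8 → t=15, phase=(1,6,1,4) → FL=S FR=W RL=S RR=W
cmd 2: advance +12 → t=27, phase=(1,6,1,4) → FL=S FR=W RL=S RR=W
cmd 3: advance +8 → t=35, phase=(9,2,9,0) → FL=W FR=S RL=W RR=S
cmd 4: advance +1 → t=36, phase=(10,3,10,1) → FL=W FR=S RL=W RR=S
cmd 5: advance +10 → t=46, phase=(8,1,8,11) → FL=W FR=S RL=W RR=W
cmd 6: advance +9 → t=55, phase=(5,10,5,8) → FL=W FR=W RL=W RR=W
cmd 7: advance +9 → t=64, phase=(2,7,2,5) → FL=S FR=W RL=S RR=W
cmd 8: advance +11 → t=75, phase=(1,6,1,4) → FL=S FR=W RL=S RR=W

after cmd 1 (t=15): FL=S FR=W RL=S RR=W
after cmd 2 (t=27): FL=S FR=W RL=S RR=W
after cmd 3 (t=35): FL=W FR=S RL=W RR=S
after cmd 4 (t=36): FL=W FR=S RL=W RR=S
after cmd 5 (t=46): FL=W FR=S RL=W RR=W
after cmd 6 (t=55): FL=W FR=W RL=W RR=W
after cmd 7 (t=64): FL=S FR=W RL=S RR=W
after cmd 8 (t=75): FL=S FR=W RL=S RR=W


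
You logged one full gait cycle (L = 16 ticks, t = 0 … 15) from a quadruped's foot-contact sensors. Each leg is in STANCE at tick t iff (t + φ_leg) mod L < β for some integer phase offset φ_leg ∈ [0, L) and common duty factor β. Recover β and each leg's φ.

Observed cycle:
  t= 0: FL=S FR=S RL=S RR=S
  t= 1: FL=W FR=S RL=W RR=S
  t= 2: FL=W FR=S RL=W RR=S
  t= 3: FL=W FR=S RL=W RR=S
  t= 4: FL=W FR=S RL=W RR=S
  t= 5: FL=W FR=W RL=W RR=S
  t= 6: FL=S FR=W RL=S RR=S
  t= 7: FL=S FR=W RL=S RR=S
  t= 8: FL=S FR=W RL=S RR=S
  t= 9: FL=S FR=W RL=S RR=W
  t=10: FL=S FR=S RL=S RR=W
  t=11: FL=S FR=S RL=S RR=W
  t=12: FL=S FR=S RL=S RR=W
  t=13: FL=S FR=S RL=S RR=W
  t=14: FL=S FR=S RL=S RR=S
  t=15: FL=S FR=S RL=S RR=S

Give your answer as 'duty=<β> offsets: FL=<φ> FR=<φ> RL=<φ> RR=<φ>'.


duty β = stance ticks per leg = 11
FL: stance ticks = 11; W→S at t=6 → φ=10
FR: stance ticks = 11; W→S at t=10 → φ=6
RL: stance ticks = 11; W→S at t=6 → φ=10
RR: stance ticks = 11; W→S at t=14 → φ=2

duty=11 offsets: FL=10 FR=6 RL=10 RR=2


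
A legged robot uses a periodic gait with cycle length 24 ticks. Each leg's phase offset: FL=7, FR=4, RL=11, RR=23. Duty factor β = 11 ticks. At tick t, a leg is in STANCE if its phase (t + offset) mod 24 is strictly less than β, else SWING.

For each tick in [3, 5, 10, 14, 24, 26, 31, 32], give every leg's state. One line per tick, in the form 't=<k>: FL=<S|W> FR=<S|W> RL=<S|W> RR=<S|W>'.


t=3: phase=(10,7,14,2) vs β=11 → FL=S FR=S RL=W RR=S
t=5: phase=(12,9,16,4) vs β=11 → FL=W FR=S RL=W RR=S
t=10: phase=(17,14,21,9) vs β=11 → FL=W FR=W RL=W RR=S
t=14: phase=(21,18,1,13) vs β=11 → FL=W FR=W RL=S RR=W
t=24: phase=(7,4,11,23) vs β=11 → FL=S FR=S RL=W RR=W
t=26: phase=(9,6,13,1) vs β=11 → FL=S FR=S RL=W RR=S
t=31: phase=(14,11,18,6) vs β=11 → FL=W FR=W RL=W RR=S
t=32: phase=(15,12,19,7) vs β=11 → FL=W FR=W RL=W RR=S

t=3: FL=S FR=S RL=W RR=S
t=5: FL=W FR=S RL=W RR=S
t=10: FL=W FR=W RL=W RR=S
t=14: FL=W FR=W RL=S RR=W
t=24: FL=S FR=S RL=W RR=W
t=26: FL=S FR=S RL=W RR=S
t=31: FL=W FR=W RL=W RR=S
t=32: FL=W FR=W RL=W RR=S


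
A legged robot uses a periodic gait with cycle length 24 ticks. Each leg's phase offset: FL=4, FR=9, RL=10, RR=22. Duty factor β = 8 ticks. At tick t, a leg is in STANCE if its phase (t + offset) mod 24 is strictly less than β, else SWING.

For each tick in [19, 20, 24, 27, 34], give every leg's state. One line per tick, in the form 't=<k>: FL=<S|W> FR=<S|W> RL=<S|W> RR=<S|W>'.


t=19: phase=(23,4,5,17) vs β=8 → FL=W FR=S RL=S RR=W
t=20: phase=(0,5,6,18) vs β=8 → FL=S FR=S RL=S RR=W
t=24: phase=(4,9,10,22) vs β=8 → FL=S FR=W RL=W RR=W
t=27: phase=(7,12,13,1) vs β=8 → FL=S FR=W RL=W RR=S
t=34: phase=(14,19,20,8) vs β=8 → FL=W FR=W RL=W RR=W

t=19: FL=W FR=S RL=S RR=W
t=20: FL=S FR=S RL=S RR=W
t=24: FL=S FR=W RL=W RR=W
t=27: FL=S FR=W RL=W RR=S
t=34: FL=W FR=W RL=W RR=W


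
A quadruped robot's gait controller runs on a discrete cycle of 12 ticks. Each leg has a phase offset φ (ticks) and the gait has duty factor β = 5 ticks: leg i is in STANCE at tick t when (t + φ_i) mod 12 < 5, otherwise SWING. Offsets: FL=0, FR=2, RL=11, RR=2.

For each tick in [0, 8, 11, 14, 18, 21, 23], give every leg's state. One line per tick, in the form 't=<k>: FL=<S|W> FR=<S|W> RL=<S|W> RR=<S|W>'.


t=0: FL=S FR=S RL=W RR=S
t=8: FL=W FR=W RL=W RR=W
t=11: FL=W FR=S RL=W RR=S
t=14: FL=S FR=S RL=S RR=S
t=18: FL=W FR=W RL=W RR=W
t=21: FL=W FR=W RL=W RR=W
t=23: FL=W FR=S RL=W RR=S

t=0: phase=(0,2,11,2) vs β=5 → FL=S FR=S RL=W RR=S
t=8: phase=(8,10,7,10) vs β=5 → FL=W FR=W RL=W RR=W
t=11: phase=(11,1,10,1) vs β=5 → FL=W FR=S RL=W RR=S
t=14: phase=(2,4,1,4) vs β=5 → FL=S FR=S RL=S RR=S
t=18: phase=(6,8,5,8) vs β=5 → FL=W FR=W RL=W RR=W
t=21: phase=(9,11,8,11) vs β=5 → FL=W FR=W RL=W RR=W
t=23: phase=(11,1,10,1) vs β=5 → FL=W FR=S RL=W RR=S


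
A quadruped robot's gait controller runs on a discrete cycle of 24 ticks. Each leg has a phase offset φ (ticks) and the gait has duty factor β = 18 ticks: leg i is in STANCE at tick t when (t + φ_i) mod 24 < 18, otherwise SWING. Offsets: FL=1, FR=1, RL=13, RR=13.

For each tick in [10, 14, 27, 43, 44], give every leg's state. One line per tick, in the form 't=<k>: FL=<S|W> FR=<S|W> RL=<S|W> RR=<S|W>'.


t=10: phase=(11,11,23,23) vs β=18 → FL=S FR=S RL=W RR=W
t=14: phase=(15,15,3,3) vs β=18 → FL=S FR=S RL=S RR=S
t=27: phase=(4,4,16,16) vs β=18 → FL=S FR=S RL=S RR=S
t=43: phase=(20,20,8,8) vs β=18 → FL=W FR=W RL=S RR=S
t=44: phase=(21,21,9,9) vs β=18 → FL=W FR=W RL=S RR=S

t=10: FL=S FR=S RL=W RR=W
t=14: FL=S FR=S RL=S RR=S
t=27: FL=S FR=S RL=S RR=S
t=43: FL=W FR=W RL=S RR=S
t=44: FL=W FR=W RL=S RR=S


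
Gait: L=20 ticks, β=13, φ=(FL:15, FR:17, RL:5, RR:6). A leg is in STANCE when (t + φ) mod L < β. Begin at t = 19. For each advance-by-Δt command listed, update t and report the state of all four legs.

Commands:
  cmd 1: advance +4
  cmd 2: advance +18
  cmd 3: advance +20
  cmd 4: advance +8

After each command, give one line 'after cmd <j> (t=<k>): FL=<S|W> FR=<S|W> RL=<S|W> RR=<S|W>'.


after cmd 1 (t=23): FL=W FR=S RL=S RR=S
after cmd 2 (t=41): FL=W FR=W RL=S RR=S
after cmd 3 (t=61): FL=W FR=W RL=S RR=S
after cmd 4 (t=69): FL=S FR=S RL=W RR=W

start t=19: FL=W FR=W RL=S RR=S
cmd 1: advance +4 → t=23, phase=(18,0,8,9) → FL=W FR=S RL=S RR=S
cmd 2: advance +18 → t=41, phase=(16,18,6,7) → FL=W FR=W RL=S RR=S
cmd 3: advance +20 → t=61, phase=(16,18,6,7) → FL=W FR=W RL=S RR=S
cmd 4: advance +8 → t=69, phase=(4,6,14,15) → FL=S FR=S RL=W RR=W


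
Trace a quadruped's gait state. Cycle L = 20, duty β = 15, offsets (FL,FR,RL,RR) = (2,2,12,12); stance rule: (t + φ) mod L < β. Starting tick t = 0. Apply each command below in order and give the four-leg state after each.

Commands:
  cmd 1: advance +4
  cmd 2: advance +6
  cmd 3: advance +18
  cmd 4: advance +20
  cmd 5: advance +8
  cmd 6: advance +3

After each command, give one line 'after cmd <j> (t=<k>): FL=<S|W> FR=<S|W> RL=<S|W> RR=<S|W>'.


after cmd 1 (t=4): FL=S FR=S RL=W RR=W
after cmd 2 (t=10): FL=S FR=S RL=S RR=S
after cmd 3 (t=28): FL=S FR=S RL=S RR=S
after cmd 4 (t=48): FL=S FR=S RL=S RR=S
after cmd 5 (t=56): FL=W FR=W RL=S RR=S
after cmd 6 (t=59): FL=S FR=S RL=S RR=S

start t=0: FL=S FR=S RL=S RR=S
cmd 1: advance +4 → t=4, phase=(6,6,16,16) → FL=S FR=S RL=W RR=W
cmd 2: advance +6 → t=10, phase=(12,12,2,2) → FL=S FR=S RL=S RR=S
cmd 3: advance +18 → t=28, phase=(10,10,0,0) → FL=S FR=S RL=S RR=S
cmd 4: advance +20 → t=48, phase=(10,10,0,0) → FL=S FR=S RL=S RR=S
cmd 5: advance +8 → t=56, phase=(18,18,8,8) → FL=W FR=W RL=S RR=S
cmd 6: advance +3 → t=59, phase=(1,1,11,11) → FL=S FR=S RL=S RR=S


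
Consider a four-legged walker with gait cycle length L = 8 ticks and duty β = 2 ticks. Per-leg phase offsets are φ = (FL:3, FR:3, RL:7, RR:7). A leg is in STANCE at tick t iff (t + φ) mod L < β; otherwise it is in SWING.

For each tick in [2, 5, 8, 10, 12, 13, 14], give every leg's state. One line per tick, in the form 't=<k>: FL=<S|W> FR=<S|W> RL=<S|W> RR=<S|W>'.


t=2: phase=(5,5,1,1) vs β=2 → FL=W FR=W RL=S RR=S
t=5: phase=(0,0,4,4) vs β=2 → FL=S FR=S RL=W RR=W
t=8: phase=(3,3,7,7) vs β=2 → FL=W FR=W RL=W RR=W
t=10: phase=(5,5,1,1) vs β=2 → FL=W FR=W RL=S RR=S
t=12: phase=(7,7,3,3) vs β=2 → FL=W FR=W RL=W RR=W
t=13: phase=(0,0,4,4) vs β=2 → FL=S FR=S RL=W RR=W
t=14: phase=(1,1,5,5) vs β=2 → FL=S FR=S RL=W RR=W

t=2: FL=W FR=W RL=S RR=S
t=5: FL=S FR=S RL=W RR=W
t=8: FL=W FR=W RL=W RR=W
t=10: FL=W FR=W RL=S RR=S
t=12: FL=W FR=W RL=W RR=W
t=13: FL=S FR=S RL=W RR=W
t=14: FL=S FR=S RL=W RR=W


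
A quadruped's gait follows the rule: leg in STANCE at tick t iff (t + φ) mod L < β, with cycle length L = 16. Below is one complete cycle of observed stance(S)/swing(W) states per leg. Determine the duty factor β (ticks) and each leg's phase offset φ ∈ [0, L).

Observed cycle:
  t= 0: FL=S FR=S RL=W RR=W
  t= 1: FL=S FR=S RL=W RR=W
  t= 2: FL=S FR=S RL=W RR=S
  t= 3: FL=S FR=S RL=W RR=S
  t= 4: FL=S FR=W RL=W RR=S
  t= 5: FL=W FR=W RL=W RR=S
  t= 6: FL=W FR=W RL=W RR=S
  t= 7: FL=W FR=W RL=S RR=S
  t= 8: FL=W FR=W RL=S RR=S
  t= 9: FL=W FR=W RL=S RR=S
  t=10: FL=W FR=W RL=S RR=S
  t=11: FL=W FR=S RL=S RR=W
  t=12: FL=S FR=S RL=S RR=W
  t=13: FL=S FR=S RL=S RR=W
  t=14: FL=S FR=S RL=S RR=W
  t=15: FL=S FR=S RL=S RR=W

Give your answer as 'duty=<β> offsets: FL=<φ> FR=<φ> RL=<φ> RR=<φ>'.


duty β = stance ticks per leg = 9
FL: stance ticks = 9; W→S at t=12 → φ=4
FR: stance ticks = 9; W→S at t=11 → φ=5
RL: stance ticks = 9; W→S at t=7 → φ=9
RR: stance ticks = 9; W→S at t=2 → φ=14

duty=9 offsets: FL=4 FR=5 RL=9 RR=14


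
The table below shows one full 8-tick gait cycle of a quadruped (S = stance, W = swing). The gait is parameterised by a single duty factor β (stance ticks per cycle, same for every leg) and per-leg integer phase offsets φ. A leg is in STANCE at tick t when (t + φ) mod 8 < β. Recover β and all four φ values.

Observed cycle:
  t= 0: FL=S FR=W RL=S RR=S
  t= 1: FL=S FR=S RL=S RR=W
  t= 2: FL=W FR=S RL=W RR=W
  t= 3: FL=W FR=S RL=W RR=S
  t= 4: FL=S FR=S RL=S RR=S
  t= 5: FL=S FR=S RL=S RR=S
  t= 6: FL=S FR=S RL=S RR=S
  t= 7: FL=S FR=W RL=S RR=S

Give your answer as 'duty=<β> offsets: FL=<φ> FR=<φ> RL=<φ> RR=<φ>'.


duty=6 offsets: FL=4 FR=7 RL=4 RR=5

duty β = stance ticks per leg = 6
FL: stance ticks = 6; W→S at t=4 → φ=4
FR: stance ticks = 6; W→S at t=1 → φ=7
RL: stance ticks = 6; W→S at t=4 → φ=4
RR: stance ticks = 6; W→S at t=3 → φ=5


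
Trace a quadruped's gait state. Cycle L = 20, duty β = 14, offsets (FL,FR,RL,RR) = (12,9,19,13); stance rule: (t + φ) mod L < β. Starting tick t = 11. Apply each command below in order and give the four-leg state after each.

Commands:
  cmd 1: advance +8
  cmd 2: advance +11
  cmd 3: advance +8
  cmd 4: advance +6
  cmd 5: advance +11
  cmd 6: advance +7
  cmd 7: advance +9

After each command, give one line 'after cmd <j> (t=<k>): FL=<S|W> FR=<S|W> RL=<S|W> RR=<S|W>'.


after cmd 1 (t=19): FL=S FR=S RL=W RR=S
after cmd 2 (t=30): FL=S FR=W RL=S RR=S
after cmd 3 (t=38): FL=S FR=S RL=W RR=S
after cmd 4 (t=44): FL=W FR=S RL=S RR=W
after cmd 5 (t=55): FL=S FR=S RL=W RR=S
after cmd 6 (t=62): FL=W FR=S RL=S RR=W
after cmd 7 (t=71): FL=S FR=S RL=S RR=S

start t=11: FL=S FR=S RL=S RR=S
cmd 1: advance +8 → t=19, phase=(11,8,18,12) → FL=S FR=S RL=W RR=S
cmd 2: advance +11 → t=30, phase=(2,19,9,3) → FL=S FR=W RL=S RR=S
cmd 3: advance +8 → t=38, phase=(10,7,17,11) → FL=S FR=S RL=W RR=S
cmd 4: advance +6 → t=44, phase=(16,13,3,17) → FL=W FR=S RL=S RR=W
cmd 5: advance +11 → t=55, phase=(7,4,14,8) → FL=S FR=S RL=W RR=S
cmd 6: advance +7 → t=62, phase=(14,11,1,15) → FL=W FR=S RL=S RR=W
cmd 7: advance +9 → t=71, phase=(3,0,10,4) → FL=S FR=S RL=S RR=S


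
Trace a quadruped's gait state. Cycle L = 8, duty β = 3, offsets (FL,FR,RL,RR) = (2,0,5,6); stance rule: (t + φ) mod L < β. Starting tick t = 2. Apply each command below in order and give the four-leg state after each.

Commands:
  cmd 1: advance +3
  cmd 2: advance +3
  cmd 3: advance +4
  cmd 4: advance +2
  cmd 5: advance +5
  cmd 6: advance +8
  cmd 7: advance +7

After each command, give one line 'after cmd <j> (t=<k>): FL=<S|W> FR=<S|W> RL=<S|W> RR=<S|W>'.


after cmd 1 (t=5): FL=W FR=W RL=S RR=W
after cmd 2 (t=8): FL=S FR=S RL=W RR=W
after cmd 3 (t=12): FL=W FR=W RL=S RR=S
after cmd 4 (t=14): FL=S FR=W RL=W RR=W
after cmd 5 (t=19): FL=W FR=W RL=S RR=S
after cmd 6 (t=27): FL=W FR=W RL=S RR=S
after cmd 7 (t=34): FL=W FR=S RL=W RR=S

start t=2: FL=W FR=S RL=W RR=S
cmd 1: advance +3 → t=5, phase=(7,5,2,3) → FL=W FR=W RL=S RR=W
cmd 2: advance +3 → t=8, phase=(2,0,5,6) → FL=S FR=S RL=W RR=W
cmd 3: advance +4 → t=12, phase=(6,4,1,2) → FL=W FR=W RL=S RR=S
cmd 4: advance +2 → t=14, phase=(0,6,3,4) → FL=S FR=W RL=W RR=W
cmd 5: advance +5 → t=19, phase=(5,3,0,1) → FL=W FR=W RL=S RR=S
cmd 6: advance +8 → t=27, phase=(5,3,0,1) → FL=W FR=W RL=S RR=S
cmd 7: advance +7 → t=34, phase=(4,2,7,0) → FL=W FR=S RL=W RR=S


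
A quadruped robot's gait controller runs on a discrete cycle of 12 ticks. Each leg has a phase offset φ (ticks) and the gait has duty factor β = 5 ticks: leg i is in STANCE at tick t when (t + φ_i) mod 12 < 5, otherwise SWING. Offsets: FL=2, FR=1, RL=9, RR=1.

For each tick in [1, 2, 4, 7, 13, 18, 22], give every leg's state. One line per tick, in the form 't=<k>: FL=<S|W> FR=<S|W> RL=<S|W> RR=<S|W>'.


t=1: phase=(3,2,10,2) vs β=5 → FL=S FR=S RL=W RR=S
t=2: phase=(4,3,11,3) vs β=5 → FL=S FR=S RL=W RR=S
t=4: phase=(6,5,1,5) vs β=5 → FL=W FR=W RL=S RR=W
t=7: phase=(9,8,4,8) vs β=5 → FL=W FR=W RL=S RR=W
t=13: phase=(3,2,10,2) vs β=5 → FL=S FR=S RL=W RR=S
t=18: phase=(8,7,3,7) vs β=5 → FL=W FR=W RL=S RR=W
t=22: phase=(0,11,7,11) vs β=5 → FL=S FR=W RL=W RR=W

t=1: FL=S FR=S RL=W RR=S
t=2: FL=S FR=S RL=W RR=S
t=4: FL=W FR=W RL=S RR=W
t=7: FL=W FR=W RL=S RR=W
t=13: FL=S FR=S RL=W RR=S
t=18: FL=W FR=W RL=S RR=W
t=22: FL=S FR=W RL=W RR=W


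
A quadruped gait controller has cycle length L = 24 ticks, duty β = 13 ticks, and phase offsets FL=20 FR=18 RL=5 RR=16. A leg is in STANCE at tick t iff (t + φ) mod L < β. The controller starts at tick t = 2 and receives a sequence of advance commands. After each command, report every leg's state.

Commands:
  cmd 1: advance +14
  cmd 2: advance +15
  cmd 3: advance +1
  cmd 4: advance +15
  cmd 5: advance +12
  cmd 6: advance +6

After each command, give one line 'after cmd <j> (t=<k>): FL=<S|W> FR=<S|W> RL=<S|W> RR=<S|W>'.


start t=2: FL=W FR=W RL=S RR=W
cmd 1: advance +14 → t=16, phase=(12,10,21,8) → FL=S FR=S RL=W RR=S
cmd 2: advance +15 → t=31, phase=(3,1,12,23) → FL=S FR=S RL=S RR=W
cmd 3: advance +1 → t=32, phase=(4,2,13,0) → FL=S FR=S RL=W RR=S
cmd 4: advance +15 → t=47, phase=(19,17,4,15) → FL=W FR=W RL=S RR=W
cmd 5: advance +12 → t=59, phase=(7,5,16,3) → FL=S FR=S RL=W RR=S
cmd 6: advance +6 → t=65, phase=(13,11,22,9) → FL=W FR=S RL=W RR=S

after cmd 1 (t=16): FL=S FR=S RL=W RR=S
after cmd 2 (t=31): FL=S FR=S RL=S RR=W
after cmd 3 (t=32): FL=S FR=S RL=W RR=S
after cmd 4 (t=47): FL=W FR=W RL=S RR=W
after cmd 5 (t=59): FL=S FR=S RL=W RR=S
after cmd 6 (t=65): FL=W FR=S RL=W RR=S


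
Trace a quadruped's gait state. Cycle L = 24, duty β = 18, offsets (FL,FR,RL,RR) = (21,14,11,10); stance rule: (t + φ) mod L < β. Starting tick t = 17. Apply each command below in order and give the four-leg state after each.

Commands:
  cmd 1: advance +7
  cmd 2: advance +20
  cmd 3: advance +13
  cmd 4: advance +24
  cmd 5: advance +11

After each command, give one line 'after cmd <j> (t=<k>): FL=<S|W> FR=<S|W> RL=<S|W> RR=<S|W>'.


start t=17: FL=S FR=S RL=S RR=S
cmd 1: advance +7 → t=24, phase=(21,14,11,10) → FL=W FR=S RL=S RR=S
cmd 2: advance +20 → t=44, phase=(17,10,7,6) → FL=S FR=S RL=S RR=S
cmd 3: advance +13 → t=57, phase=(6,23,20,19) → FL=S FR=W RL=W RR=W
cmd 4: advance +24 → t=81, phase=(6,23,20,19) → FL=S FR=W RL=W RR=W
cmd 5: advance +11 → t=92, phase=(17,10,7,6) → FL=S FR=S RL=S RR=S

after cmd 1 (t=24): FL=W FR=S RL=S RR=S
after cmd 2 (t=44): FL=S FR=S RL=S RR=S
after cmd 3 (t=57): FL=S FR=W RL=W RR=W
after cmd 4 (t=81): FL=S FR=W RL=W RR=W
after cmd 5 (t=92): FL=S FR=S RL=S RR=S


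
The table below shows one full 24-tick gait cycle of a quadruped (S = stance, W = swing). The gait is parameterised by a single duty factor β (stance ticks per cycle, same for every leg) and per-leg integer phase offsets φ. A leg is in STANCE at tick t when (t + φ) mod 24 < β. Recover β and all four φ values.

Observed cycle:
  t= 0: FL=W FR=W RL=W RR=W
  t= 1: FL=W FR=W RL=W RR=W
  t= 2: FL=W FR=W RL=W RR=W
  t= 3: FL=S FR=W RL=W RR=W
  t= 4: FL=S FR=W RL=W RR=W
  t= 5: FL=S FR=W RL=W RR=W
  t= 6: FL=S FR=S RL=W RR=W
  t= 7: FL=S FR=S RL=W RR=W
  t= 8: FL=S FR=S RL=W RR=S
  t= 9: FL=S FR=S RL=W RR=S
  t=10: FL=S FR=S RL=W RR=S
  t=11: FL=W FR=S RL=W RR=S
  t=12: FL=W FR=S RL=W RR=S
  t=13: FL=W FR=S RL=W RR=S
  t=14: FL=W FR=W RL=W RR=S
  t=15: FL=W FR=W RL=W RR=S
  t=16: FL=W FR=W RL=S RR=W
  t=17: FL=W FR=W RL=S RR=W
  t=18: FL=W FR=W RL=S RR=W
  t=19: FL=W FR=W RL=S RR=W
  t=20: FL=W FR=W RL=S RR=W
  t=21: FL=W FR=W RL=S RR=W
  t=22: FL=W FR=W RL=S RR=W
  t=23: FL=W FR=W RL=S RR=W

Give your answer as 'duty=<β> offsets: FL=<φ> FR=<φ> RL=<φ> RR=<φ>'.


duty β = stance ticks per leg = 8
FL: stance ticks = 8; W→S at t=3 → φ=21
FR: stance ticks = 8; W→S at t=6 → φ=18
RL: stance ticks = 8; W→S at t=16 → φ=8
RR: stance ticks = 8; W→S at t=8 → φ=16

duty=8 offsets: FL=21 FR=18 RL=8 RR=16


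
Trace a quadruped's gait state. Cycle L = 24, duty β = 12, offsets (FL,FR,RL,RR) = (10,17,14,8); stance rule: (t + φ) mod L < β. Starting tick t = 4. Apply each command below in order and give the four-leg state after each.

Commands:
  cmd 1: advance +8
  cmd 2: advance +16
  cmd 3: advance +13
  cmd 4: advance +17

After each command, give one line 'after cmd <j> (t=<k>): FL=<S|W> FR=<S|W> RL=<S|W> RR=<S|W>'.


after cmd 1 (t=12): FL=W FR=S RL=S RR=W
after cmd 2 (t=28): FL=W FR=W RL=W RR=W
after cmd 3 (t=41): FL=S FR=S RL=S RR=S
after cmd 4 (t=58): FL=W FR=S RL=S RR=W

start t=4: FL=W FR=W RL=W RR=W
cmd 1: advance +8 → t=12, phase=(22,5,2,20) → FL=W FR=S RL=S RR=W
cmd 2: advance +16 → t=28, phase=(14,21,18,12) → FL=W FR=W RL=W RR=W
cmd 3: advance +13 → t=41, phase=(3,10,7,1) → FL=S FR=S RL=S RR=S
cmd 4: advance +17 → t=58, phase=(20,3,0,18) → FL=W FR=S RL=S RR=W


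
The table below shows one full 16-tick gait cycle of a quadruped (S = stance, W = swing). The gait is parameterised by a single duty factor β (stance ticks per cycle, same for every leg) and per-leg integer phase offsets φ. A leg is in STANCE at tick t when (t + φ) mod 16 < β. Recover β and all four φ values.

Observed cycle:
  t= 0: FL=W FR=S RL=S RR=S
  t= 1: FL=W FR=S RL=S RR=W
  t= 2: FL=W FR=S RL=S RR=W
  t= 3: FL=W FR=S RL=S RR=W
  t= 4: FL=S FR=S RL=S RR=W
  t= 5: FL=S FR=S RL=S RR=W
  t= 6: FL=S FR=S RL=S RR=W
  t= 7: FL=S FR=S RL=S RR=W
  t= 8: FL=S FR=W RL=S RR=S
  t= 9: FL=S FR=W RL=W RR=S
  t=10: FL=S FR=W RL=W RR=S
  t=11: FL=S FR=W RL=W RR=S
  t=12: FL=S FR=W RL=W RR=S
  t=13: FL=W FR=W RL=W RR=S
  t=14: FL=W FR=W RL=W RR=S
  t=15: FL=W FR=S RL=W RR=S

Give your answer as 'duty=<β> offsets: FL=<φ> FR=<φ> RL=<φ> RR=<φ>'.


duty β = stance ticks per leg = 9
FL: stance ticks = 9; W→S at t=4 → φ=12
FR: stance ticks = 9; W→S at t=15 → φ=1
RL: stance ticks = 9; W→S at t=0 → φ=0
RR: stance ticks = 9; W→S at t=8 → φ=8

duty=9 offsets: FL=12 FR=1 RL=0 RR=8


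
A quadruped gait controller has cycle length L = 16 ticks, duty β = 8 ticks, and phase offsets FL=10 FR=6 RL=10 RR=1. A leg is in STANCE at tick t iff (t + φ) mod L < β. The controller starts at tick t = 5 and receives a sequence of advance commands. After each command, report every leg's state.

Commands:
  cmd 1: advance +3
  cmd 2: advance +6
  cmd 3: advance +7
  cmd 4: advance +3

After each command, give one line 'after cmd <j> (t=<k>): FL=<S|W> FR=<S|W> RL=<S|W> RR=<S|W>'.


after cmd 1 (t=8): FL=S FR=W RL=S RR=W
after cmd 2 (t=14): FL=W FR=S RL=W RR=W
after cmd 3 (t=21): FL=W FR=W RL=W RR=S
after cmd 4 (t=24): FL=S FR=W RL=S RR=W

start t=5: FL=W FR=W RL=W RR=S
cmd 1: advance +3 → t=8, phase=(2,14,2,9) → FL=S FR=W RL=S RR=W
cmd 2: advance +6 → t=14, phase=(8,4,8,15) → FL=W FR=S RL=W RR=W
cmd 3: advance +7 → t=21, phase=(15,11,15,6) → FL=W FR=W RL=W RR=S
cmd 4: advance +3 → t=24, phase=(2,14,2,9) → FL=S FR=W RL=S RR=W


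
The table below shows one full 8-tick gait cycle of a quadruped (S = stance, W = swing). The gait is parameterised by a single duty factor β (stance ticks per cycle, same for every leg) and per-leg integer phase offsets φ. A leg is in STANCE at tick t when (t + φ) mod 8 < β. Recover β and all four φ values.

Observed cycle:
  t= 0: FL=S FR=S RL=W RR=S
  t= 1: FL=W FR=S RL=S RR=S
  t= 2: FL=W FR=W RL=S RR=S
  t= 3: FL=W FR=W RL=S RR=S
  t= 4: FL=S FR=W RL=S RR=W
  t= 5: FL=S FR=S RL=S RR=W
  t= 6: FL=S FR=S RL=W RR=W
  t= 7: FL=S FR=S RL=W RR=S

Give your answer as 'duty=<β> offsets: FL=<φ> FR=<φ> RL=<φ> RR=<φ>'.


duty=5 offsets: FL=4 FR=3 RL=7 RR=1

duty β = stance ticks per leg = 5
FL: stance ticks = 5; W→S at t=4 → φ=4
FR: stance ticks = 5; W→S at t=5 → φ=3
RL: stance ticks = 5; W→S at t=1 → φ=7
RR: stance ticks = 5; W→S at t=7 → φ=1


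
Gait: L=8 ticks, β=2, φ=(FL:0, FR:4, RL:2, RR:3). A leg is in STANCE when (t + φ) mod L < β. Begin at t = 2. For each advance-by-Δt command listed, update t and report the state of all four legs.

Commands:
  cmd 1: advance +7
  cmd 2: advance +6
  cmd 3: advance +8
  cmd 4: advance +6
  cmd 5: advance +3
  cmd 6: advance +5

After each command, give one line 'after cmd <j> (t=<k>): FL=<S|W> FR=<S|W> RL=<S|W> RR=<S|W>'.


start t=2: FL=W FR=W RL=W RR=W
cmd 1: advance +7 → t=9, phase=(1,5,3,4) → FL=S FR=W RL=W RR=W
cmd 2: advance +6 → t=15, phase=(7,3,1,2) → FL=W FR=W RL=S RR=W
cmd 3: advance +8 → t=23, phase=(7,3,1,2) → FL=W FR=W RL=S RR=W
cmd 4: advance +6 → t=29, phase=(5,1,7,0) → FL=W FR=S RL=W RR=S
cmd 5: advance +3 → t=32, phase=(0,4,2,3) → FL=S FR=W RL=W RR=W
cmd 6: advance +5 → t=37, phase=(5,1,7,0) → FL=W FR=S RL=W RR=S

after cmd 1 (t=9): FL=S FR=W RL=W RR=W
after cmd 2 (t=15): FL=W FR=W RL=S RR=W
after cmd 3 (t=23): FL=W FR=W RL=S RR=W
after cmd 4 (t=29): FL=W FR=S RL=W RR=S
after cmd 5 (t=32): FL=S FR=W RL=W RR=W
after cmd 6 (t=37): FL=W FR=S RL=W RR=S


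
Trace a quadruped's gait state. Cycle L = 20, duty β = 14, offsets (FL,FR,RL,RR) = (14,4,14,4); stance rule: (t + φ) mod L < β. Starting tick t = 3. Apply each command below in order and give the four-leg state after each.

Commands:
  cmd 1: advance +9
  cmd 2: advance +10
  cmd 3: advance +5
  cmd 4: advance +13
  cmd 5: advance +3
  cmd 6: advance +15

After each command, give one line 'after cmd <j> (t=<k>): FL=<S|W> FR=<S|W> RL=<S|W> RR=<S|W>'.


after cmd 1 (t=12): FL=S FR=W RL=S RR=W
after cmd 2 (t=22): FL=W FR=S RL=W RR=S
after cmd 3 (t=27): FL=S FR=S RL=S RR=S
after cmd 4 (t=40): FL=W FR=S RL=W RR=S
after cmd 5 (t=43): FL=W FR=S RL=W RR=S
after cmd 6 (t=58): FL=S FR=S RL=S RR=S

start t=3: FL=W FR=S RL=W RR=S
cmd 1: advance +9 → t=12, phase=(6,16,6,16) → FL=S FR=W RL=S RR=W
cmd 2: advance +10 → t=22, phase=(16,6,16,6) → FL=W FR=S RL=W RR=S
cmd 3: advance +5 → t=27, phase=(1,11,1,11) → FL=S FR=S RL=S RR=S
cmd 4: advance +13 → t=40, phase=(14,4,14,4) → FL=W FR=S RL=W RR=S
cmd 5: advance +3 → t=43, phase=(17,7,17,7) → FL=W FR=S RL=W RR=S
cmd 6: advance +15 → t=58, phase=(12,2,12,2) → FL=S FR=S RL=S RR=S


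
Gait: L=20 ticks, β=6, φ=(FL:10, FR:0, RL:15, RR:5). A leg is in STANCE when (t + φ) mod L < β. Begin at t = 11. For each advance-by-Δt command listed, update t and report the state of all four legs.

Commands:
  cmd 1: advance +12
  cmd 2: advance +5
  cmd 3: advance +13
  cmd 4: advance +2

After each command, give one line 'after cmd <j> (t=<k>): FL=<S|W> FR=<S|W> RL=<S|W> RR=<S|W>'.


after cmd 1 (t=23): FL=W FR=S RL=W RR=W
after cmd 2 (t=28): FL=W FR=W RL=S RR=W
after cmd 3 (t=41): FL=W FR=S RL=W RR=W
after cmd 4 (t=43): FL=W FR=S RL=W RR=W

start t=11: FL=S FR=W RL=W RR=W
cmd 1: advance +12 → t=23, phase=(13,3,18,8) → FL=W FR=S RL=W RR=W
cmd 2: advance +5 → t=28, phase=(18,8,3,13) → FL=W FR=W RL=S RR=W
cmd 3: advance +13 → t=41, phase=(11,1,16,6) → FL=W FR=S RL=W RR=W
cmd 4: advance +2 → t=43, phase=(13,3,18,8) → FL=W FR=S RL=W RR=W


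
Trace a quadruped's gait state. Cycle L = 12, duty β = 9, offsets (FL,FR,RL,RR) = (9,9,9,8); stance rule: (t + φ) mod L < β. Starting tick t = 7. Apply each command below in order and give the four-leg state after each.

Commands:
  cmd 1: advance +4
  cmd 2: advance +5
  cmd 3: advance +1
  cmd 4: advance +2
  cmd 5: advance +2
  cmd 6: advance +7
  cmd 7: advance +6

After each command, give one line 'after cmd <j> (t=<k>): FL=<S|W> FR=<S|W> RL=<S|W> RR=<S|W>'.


start t=7: FL=S FR=S RL=S RR=S
cmd 1: advance +4 → t=11, phase=(8,8,8,7) → FL=S FR=S RL=S RR=S
cmd 2: advance +5 → t=16, phase=(1,1,1,0) → FL=S FR=S RL=S RR=S
cmd 3: advance +1 → t=17, phase=(2,2,2,1) → FL=S FR=S RL=S RR=S
cmd 4: advance +2 → t=19, phase=(4,4,4,3) → FL=S FR=S RL=S RR=S
cmd 5: advance +2 → t=21, phase=(6,6,6,5) → FL=S FR=S RL=S RR=S
cmd 6: advance +7 → t=28, phase=(1,1,1,0) → FL=S FR=S RL=S RR=S
cmd 7: advance +6 → t=34, phase=(7,7,7,6) → FL=S FR=S RL=S RR=S

after cmd 1 (t=11): FL=S FR=S RL=S RR=S
after cmd 2 (t=16): FL=S FR=S RL=S RR=S
after cmd 3 (t=17): FL=S FR=S RL=S RR=S
after cmd 4 (t=19): FL=S FR=S RL=S RR=S
after cmd 5 (t=21): FL=S FR=S RL=S RR=S
after cmd 6 (t=28): FL=S FR=S RL=S RR=S
after cmd 7 (t=34): FL=S FR=S RL=S RR=S


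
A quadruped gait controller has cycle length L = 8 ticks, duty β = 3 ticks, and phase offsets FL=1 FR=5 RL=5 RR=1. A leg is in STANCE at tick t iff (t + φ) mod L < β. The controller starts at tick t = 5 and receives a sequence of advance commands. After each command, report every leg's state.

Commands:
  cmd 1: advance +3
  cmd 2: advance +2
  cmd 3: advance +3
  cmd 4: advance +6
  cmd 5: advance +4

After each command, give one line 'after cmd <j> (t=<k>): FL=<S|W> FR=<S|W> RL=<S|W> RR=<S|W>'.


start t=5: FL=W FR=S RL=S RR=W
cmd 1: advance +3 → t=8, phase=(1,5,5,1) → FL=S FR=W RL=W RR=S
cmd 2: advance +2 → t=10, phase=(3,7,7,3) → FL=W FR=W RL=W RR=W
cmd 3: advance +3 → t=13, phase=(6,2,2,6) → FL=W FR=S RL=S RR=W
cmd 4: advance +6 → t=19, phase=(4,0,0,4) → FL=W FR=S RL=S RR=W
cmd 5: advance +4 → t=23, phase=(0,4,4,0) → FL=S FR=W RL=W RR=S

after cmd 1 (t=8): FL=S FR=W RL=W RR=S
after cmd 2 (t=10): FL=W FR=W RL=W RR=W
after cmd 3 (t=13): FL=W FR=S RL=S RR=W
after cmd 4 (t=19): FL=W FR=S RL=S RR=W
after cmd 5 (t=23): FL=S FR=W RL=W RR=S


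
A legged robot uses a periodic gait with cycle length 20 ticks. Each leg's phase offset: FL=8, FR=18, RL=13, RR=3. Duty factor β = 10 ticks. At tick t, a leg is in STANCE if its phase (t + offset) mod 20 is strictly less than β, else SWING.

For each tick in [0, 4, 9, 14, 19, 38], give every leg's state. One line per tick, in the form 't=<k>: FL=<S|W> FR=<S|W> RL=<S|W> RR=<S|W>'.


t=0: FL=S FR=W RL=W RR=S
t=4: FL=W FR=S RL=W RR=S
t=9: FL=W FR=S RL=S RR=W
t=14: FL=S FR=W RL=S RR=W
t=19: FL=S FR=W RL=W RR=S
t=38: FL=S FR=W RL=W RR=S

t=0: phase=(8,18,13,3) vs β=10 → FL=S FR=W RL=W RR=S
t=4: phase=(12,2,17,7) vs β=10 → FL=W FR=S RL=W RR=S
t=9: phase=(17,7,2,12) vs β=10 → FL=W FR=S RL=S RR=W
t=14: phase=(2,12,7,17) vs β=10 → FL=S FR=W RL=S RR=W
t=19: phase=(7,17,12,2) vs β=10 → FL=S FR=W RL=W RR=S
t=38: phase=(6,16,11,1) vs β=10 → FL=S FR=W RL=W RR=S


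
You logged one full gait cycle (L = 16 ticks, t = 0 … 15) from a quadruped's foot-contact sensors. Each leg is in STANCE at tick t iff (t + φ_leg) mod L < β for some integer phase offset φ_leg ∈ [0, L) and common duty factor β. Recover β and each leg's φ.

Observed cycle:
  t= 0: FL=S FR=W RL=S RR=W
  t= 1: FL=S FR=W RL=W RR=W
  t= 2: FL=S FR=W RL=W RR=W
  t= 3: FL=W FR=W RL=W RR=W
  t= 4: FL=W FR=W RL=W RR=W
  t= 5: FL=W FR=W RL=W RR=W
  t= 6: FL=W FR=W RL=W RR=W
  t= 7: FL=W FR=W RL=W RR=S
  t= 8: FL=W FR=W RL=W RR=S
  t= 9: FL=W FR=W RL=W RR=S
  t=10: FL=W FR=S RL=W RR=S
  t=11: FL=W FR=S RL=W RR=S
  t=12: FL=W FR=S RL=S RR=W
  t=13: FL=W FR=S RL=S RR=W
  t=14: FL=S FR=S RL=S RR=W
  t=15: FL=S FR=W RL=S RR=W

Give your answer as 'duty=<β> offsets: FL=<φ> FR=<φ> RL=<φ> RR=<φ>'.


duty β = stance ticks per leg = 5
FL: stance ticks = 5; W→S at t=14 → φ=2
FR: stance ticks = 5; W→S at t=10 → φ=6
RL: stance ticks = 5; W→S at t=12 → φ=4
RR: stance ticks = 5; W→S at t=7 → φ=9

duty=5 offsets: FL=2 FR=6 RL=4 RR=9


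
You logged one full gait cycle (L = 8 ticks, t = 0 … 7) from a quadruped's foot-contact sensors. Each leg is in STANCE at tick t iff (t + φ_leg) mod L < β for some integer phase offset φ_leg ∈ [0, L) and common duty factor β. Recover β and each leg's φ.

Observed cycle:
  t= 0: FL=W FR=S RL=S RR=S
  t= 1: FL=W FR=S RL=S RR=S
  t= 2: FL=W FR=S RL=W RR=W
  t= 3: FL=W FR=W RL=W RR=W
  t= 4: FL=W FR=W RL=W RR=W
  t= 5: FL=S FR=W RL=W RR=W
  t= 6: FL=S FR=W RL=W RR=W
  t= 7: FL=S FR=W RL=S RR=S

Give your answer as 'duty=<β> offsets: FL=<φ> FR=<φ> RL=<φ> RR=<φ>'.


duty=3 offsets: FL=3 FR=0 RL=1 RR=1

duty β = stance ticks per leg = 3
FL: stance ticks = 3; W→S at t=5 → φ=3
FR: stance ticks = 3; W→S at t=0 → φ=0
RL: stance ticks = 3; W→S at t=7 → φ=1
RR: stance ticks = 3; W→S at t=7 → φ=1


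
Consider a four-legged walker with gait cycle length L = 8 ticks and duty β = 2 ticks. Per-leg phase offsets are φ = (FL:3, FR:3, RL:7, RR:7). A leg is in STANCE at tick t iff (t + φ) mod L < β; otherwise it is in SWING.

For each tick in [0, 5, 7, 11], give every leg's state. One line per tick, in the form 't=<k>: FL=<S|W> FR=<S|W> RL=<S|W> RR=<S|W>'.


t=0: phase=(3,3,7,7) vs β=2 → FL=W FR=W RL=W RR=W
t=5: phase=(0,0,4,4) vs β=2 → FL=S FR=S RL=W RR=W
t=7: phase=(2,2,6,6) vs β=2 → FL=W FR=W RL=W RR=W
t=11: phase=(6,6,2,2) vs β=2 → FL=W FR=W RL=W RR=W

t=0: FL=W FR=W RL=W RR=W
t=5: FL=S FR=S RL=W RR=W
t=7: FL=W FR=W RL=W RR=W
t=11: FL=W FR=W RL=W RR=W


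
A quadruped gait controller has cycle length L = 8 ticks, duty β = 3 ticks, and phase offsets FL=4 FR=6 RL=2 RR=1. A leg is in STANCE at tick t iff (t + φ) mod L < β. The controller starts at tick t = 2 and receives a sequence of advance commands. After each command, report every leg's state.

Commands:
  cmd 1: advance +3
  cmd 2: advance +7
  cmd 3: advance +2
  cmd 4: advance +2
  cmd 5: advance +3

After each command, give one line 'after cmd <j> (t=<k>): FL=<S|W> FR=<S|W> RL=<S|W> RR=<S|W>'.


after cmd 1 (t=5): FL=S FR=W RL=W RR=W
after cmd 2 (t=12): FL=S FR=S RL=W RR=W
after cmd 3 (t=14): FL=S FR=W RL=S RR=W
after cmd 4 (t=16): FL=W FR=W RL=S RR=S
after cmd 5 (t=19): FL=W FR=S RL=W RR=W

start t=2: FL=W FR=S RL=W RR=W
cmd 1: advance +3 → t=5, phase=(1,3,7,6) → FL=S FR=W RL=W RR=W
cmd 2: advance +7 → t=12, phase=(0,2,6,5) → FL=S FR=S RL=W RR=W
cmd 3: advance +2 → t=14, phase=(2,4,0,7) → FL=S FR=W RL=S RR=W
cmd 4: advance +2 → t=16, phase=(4,6,2,1) → FL=W FR=W RL=S RR=S
cmd 5: advance +3 → t=19, phase=(7,1,5,4) → FL=W FR=S RL=W RR=W


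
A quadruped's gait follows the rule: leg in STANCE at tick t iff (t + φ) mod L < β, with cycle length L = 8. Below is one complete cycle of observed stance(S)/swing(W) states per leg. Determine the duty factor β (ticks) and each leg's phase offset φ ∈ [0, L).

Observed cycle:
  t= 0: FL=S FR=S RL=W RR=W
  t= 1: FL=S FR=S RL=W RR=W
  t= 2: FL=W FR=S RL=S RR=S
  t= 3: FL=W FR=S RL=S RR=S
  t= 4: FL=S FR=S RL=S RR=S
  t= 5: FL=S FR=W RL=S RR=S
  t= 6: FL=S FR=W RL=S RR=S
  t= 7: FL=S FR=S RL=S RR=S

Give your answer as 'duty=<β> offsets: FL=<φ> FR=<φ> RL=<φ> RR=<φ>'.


duty β = stance ticks per leg = 6
FL: stance ticks = 6; W→S at t=4 → φ=4
FR: stance ticks = 6; W→S at t=7 → φ=1
RL: stance ticks = 6; W→S at t=2 → φ=6
RR: stance ticks = 6; W→S at t=2 → φ=6

duty=6 offsets: FL=4 FR=1 RL=6 RR=6


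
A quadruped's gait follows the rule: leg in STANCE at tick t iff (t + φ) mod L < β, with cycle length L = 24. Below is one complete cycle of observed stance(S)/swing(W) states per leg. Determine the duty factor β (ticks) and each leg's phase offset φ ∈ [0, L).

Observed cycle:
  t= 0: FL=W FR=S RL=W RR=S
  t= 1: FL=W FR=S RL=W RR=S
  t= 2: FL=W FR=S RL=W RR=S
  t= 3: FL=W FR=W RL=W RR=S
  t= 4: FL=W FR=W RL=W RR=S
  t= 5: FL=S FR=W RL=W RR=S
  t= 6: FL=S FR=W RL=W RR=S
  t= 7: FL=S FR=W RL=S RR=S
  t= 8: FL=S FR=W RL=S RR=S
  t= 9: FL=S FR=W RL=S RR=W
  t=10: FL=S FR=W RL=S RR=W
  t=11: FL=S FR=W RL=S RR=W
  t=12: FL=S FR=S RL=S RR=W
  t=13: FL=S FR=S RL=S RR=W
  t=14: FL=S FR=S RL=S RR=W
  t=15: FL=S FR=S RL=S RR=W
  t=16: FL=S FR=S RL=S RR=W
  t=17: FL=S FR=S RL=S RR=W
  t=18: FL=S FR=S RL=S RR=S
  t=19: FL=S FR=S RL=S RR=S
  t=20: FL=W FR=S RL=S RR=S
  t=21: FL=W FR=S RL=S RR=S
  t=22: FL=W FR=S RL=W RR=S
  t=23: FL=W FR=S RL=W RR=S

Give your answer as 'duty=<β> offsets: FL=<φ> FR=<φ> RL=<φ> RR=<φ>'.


duty β = stance ticks per leg = 15
FL: stance ticks = 15; W→S at t=5 → φ=19
FR: stance ticks = 15; W→S at t=12 → φ=12
RL: stance ticks = 15; W→S at t=7 → φ=17
RR: stance ticks = 15; W→S at t=18 → φ=6

duty=15 offsets: FL=19 FR=12 RL=17 RR=6


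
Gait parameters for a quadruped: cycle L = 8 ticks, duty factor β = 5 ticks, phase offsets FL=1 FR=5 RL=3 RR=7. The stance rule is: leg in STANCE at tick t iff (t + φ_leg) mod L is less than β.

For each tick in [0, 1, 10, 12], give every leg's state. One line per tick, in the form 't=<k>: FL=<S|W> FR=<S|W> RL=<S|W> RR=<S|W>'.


t=0: FL=S FR=W RL=S RR=W
t=1: FL=S FR=W RL=S RR=S
t=10: FL=S FR=W RL=W RR=S
t=12: FL=W FR=S RL=W RR=S

t=0: phase=(1,5,3,7) vs β=5 → FL=S FR=W RL=S RR=W
t=1: phase=(2,6,4,0) vs β=5 → FL=S FR=W RL=S RR=S
t=10: phase=(3,7,5,1) vs β=5 → FL=S FR=W RL=W RR=S
t=12: phase=(5,1,7,3) vs β=5 → FL=W FR=S RL=W RR=S


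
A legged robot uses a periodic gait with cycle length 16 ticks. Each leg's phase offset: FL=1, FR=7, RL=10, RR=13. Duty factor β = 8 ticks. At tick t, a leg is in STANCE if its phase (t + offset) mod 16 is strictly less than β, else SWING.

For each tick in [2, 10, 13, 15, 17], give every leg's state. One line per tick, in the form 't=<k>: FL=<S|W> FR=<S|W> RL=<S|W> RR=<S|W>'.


t=2: phase=(3,9,12,15) vs β=8 → FL=S FR=W RL=W RR=W
t=10: phase=(11,1,4,7) vs β=8 → FL=W FR=S RL=S RR=S
t=13: phase=(14,4,7,10) vs β=8 → FL=W FR=S RL=S RR=W
t=15: phase=(0,6,9,12) vs β=8 → FL=S FR=S RL=W RR=W
t=17: phase=(2,8,11,14) vs β=8 → FL=S FR=W RL=W RR=W

t=2: FL=S FR=W RL=W RR=W
t=10: FL=W FR=S RL=S RR=S
t=13: FL=W FR=S RL=S RR=W
t=15: FL=S FR=S RL=W RR=W
t=17: FL=S FR=W RL=W RR=W


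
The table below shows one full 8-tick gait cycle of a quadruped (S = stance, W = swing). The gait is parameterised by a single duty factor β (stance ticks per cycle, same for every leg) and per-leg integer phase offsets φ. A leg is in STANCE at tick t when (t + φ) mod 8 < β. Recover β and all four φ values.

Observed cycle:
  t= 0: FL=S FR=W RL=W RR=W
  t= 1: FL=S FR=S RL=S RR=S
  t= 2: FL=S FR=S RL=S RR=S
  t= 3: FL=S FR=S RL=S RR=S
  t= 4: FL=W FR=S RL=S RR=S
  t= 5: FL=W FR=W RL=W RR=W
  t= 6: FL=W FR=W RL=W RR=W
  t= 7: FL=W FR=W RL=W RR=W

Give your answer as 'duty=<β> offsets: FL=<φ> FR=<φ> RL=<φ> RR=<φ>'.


duty=4 offsets: FL=0 FR=7 RL=7 RR=7

duty β = stance ticks per leg = 4
FL: stance ticks = 4; W→S at t=0 → φ=0
FR: stance ticks = 4; W→S at t=1 → φ=7
RL: stance ticks = 4; W→S at t=1 → φ=7
RR: stance ticks = 4; W→S at t=1 → φ=7
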